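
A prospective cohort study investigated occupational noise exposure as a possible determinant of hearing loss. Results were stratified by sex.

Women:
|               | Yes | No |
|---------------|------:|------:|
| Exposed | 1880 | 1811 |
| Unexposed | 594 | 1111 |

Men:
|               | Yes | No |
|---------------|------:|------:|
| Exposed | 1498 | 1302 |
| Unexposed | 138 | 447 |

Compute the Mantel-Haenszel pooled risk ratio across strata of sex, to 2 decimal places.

RR_MH = Σ(aᵢ·n₀ᵢ/nᵢ) / Σ(cᵢ·n₁ᵢ/nᵢ), with n₁ᵢ = aᵢ+bᵢ (exposed), n₀ᵢ = cᵢ+dᵢ (unexposed), nᵢ = n₁ᵢ+n₀ᵢ.
Stratum 1 (Women): n₁ = 3691, n₀ = 1705, n = 5396; a·n₀/n = 1880·1705/5396 = 594.0326; c·n₁/n = 594·3691/5396 = 406.3110
Stratum 2 (Men): n₁ = 2800, n₀ = 585, n = 3385; a·n₀/n = 1498·585/3385 = 258.8863; c·n₁/n = 138·2800/3385 = 114.1507
RR_MH = (594.0326 + 258.8863) / (406.3110 + 114.1507) = 852.9189 / 520.4616 = 1.63877

1.64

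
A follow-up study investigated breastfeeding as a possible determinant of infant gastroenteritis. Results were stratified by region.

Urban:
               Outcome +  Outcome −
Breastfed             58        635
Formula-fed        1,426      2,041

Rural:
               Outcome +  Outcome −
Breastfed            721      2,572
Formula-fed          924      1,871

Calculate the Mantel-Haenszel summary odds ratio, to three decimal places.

OR_MH = Σ(aᵢdᵢ/nᵢ) / Σ(bᵢcᵢ/nᵢ), where nᵢ is the stratum total.
Stratum 1 (Urban): n = 4160; a·d/n = 58·2041/4160 = 28.4563; b·c/n = 635·1426/4160 = 217.6707
Stratum 2 (Rural): n = 6088; a·d/n = 721·1871/6088 = 221.5820; b·c/n = 2572·924/6088 = 390.3627
OR_MH = (28.4563 + 221.5820) / (217.6707 + 390.3627) = 250.0382 / 608.0334 = 0.41122

0.411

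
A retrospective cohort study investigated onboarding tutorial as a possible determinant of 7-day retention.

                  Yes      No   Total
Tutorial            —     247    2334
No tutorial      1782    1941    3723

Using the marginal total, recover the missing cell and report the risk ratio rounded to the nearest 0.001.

The missing cell is in the exposed row: 2334 − 247 = 2087.
So a = 2087, b = 247, c = 1782, d = 1941.
RR = [a/(a+b)] / [c/(c+d)] = (2087/2334) / (1782/3723) = 0.89417/0.47865 = 1.86813

1.868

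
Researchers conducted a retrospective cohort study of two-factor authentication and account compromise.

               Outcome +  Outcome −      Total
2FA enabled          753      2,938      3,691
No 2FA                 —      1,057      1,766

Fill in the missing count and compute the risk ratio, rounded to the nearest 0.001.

0.508

The missing cell is in the unexposed row: 1766 − 1057 = 709.
So a = 753, b = 2938, c = 709, d = 1057.
RR = [a/(a+b)] / [c/(c+d)] = (753/3691) / (709/1766) = 0.20401/0.40147 = 0.50815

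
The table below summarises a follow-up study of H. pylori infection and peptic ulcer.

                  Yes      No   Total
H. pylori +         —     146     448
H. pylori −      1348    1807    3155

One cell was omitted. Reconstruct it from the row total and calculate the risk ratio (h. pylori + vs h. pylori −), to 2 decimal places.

The missing cell is in the exposed row: 448 − 146 = 302.
So a = 302, b = 146, c = 1348, d = 1807.
RR = [a/(a+b)] / [c/(c+d)] = (302/448) / (1348/3155) = 0.67411/0.42726 = 1.57775

1.58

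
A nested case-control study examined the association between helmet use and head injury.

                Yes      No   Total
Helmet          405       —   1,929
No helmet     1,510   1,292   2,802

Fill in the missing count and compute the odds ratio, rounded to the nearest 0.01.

The missing cell is in the exposed row: 1929 − 405 = 1524.
So a = 405, b = 1524, c = 1510, d = 1292.
OR = (a·d)/(b·c) = (405 × 1292) / (1524 × 1510) = 523260 / 2301240 = 0.22738

0.23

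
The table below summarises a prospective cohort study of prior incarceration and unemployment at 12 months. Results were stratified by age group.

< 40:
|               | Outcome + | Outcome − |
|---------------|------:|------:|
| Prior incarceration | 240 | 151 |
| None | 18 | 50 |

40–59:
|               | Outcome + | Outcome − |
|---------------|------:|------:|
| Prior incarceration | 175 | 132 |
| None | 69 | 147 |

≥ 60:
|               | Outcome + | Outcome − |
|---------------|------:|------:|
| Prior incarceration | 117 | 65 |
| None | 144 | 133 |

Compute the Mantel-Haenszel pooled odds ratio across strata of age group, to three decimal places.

OR_MH = Σ(aᵢdᵢ/nᵢ) / Σ(bᵢcᵢ/nᵢ), where nᵢ is the stratum total.
Stratum 1 (< 40): n = 459; a·d/n = 240·50/459 = 26.1438; b·c/n = 151·18/459 = 5.9216
Stratum 2 (40–59): n = 523; a·d/n = 175·147/523 = 49.1874; b·c/n = 132·69/523 = 17.4149
Stratum 3 (≥ 60): n = 459; a·d/n = 117·133/459 = 33.9020; b·c/n = 65·144/459 = 20.3922
OR_MH = (26.1438 + 49.1874 + 33.9020) / (5.9216 + 17.4149 + 20.3922) = 109.2331 / 43.7286 = 2.49798

2.498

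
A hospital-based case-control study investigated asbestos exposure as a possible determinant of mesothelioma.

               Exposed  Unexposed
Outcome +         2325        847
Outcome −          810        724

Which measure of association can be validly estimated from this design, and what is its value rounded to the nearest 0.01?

2.45

Reading the table with exposure as columns: a = 2325 (Exposed, case), b = 810 (Exposed, non-case), c = 847 (Unexposed, case), d = 724.
This is a hospital-based case-control study: participants were sampled on outcome status, so risks in the source population cannot be estimated directly — relative risk is not valid here. The odds ratio is the appropriate measure.
OR = (a·d)/(b·c) = (2325 × 724) / (810 × 847) = 1683300 / 686070 = 2.45354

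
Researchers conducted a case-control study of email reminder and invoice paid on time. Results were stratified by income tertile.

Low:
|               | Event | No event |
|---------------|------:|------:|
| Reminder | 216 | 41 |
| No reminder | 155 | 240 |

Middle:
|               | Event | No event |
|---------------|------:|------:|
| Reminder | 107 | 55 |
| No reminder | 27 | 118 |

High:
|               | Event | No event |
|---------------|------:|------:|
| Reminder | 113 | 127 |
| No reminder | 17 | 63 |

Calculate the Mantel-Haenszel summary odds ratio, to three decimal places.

OR_MH = Σ(aᵢdᵢ/nᵢ) / Σ(bᵢcᵢ/nᵢ), where nᵢ is the stratum total.
Stratum 1 (Low): n = 652; a·d/n = 216·240/652 = 79.5092; b·c/n = 41·155/652 = 9.7469
Stratum 2 (Middle): n = 307; a·d/n = 107·118/307 = 41.1270; b·c/n = 55·27/307 = 4.8371
Stratum 3 (High): n = 320; a·d/n = 113·63/320 = 22.2469; b·c/n = 127·17/320 = 6.7469
OR_MH = (79.5092 + 41.1270 + 22.2469) / (9.7469 + 4.8371 + 6.7469) = 142.8831 / 21.3309 = 6.69840

6.698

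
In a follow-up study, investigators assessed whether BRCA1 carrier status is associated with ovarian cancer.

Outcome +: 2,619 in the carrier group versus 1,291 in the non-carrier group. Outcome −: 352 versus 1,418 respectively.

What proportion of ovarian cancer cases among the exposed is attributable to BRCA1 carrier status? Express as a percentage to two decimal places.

From the description: a = 2619, b = 352, c = 1291, d = 1418.
Risk in exposed = 2619/2971 = 0.88152; risk in unexposed = 1291/2709 = 0.47656.
RR = 0.88152/0.47656 = 1.84976
AR% = (RR − 1)/RR × 100 = (1.84976 − 1)/1.84976 × 100 = 45.9390%

45.94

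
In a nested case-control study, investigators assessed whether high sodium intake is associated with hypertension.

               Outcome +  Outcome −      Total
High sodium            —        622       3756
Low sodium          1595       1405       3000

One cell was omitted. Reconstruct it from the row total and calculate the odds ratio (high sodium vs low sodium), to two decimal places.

4.44

The missing cell is in the exposed row: 3756 − 622 = 3134.
So a = 3134, b = 622, c = 1595, d = 1405.
OR = (a·d)/(b·c) = (3134 × 1405) / (622 × 1595) = 4403270 / 992090 = 4.43838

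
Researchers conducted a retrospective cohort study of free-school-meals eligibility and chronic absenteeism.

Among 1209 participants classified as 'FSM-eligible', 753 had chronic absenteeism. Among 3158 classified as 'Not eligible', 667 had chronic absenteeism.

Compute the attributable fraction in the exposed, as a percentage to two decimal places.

66.09

From the description: a = 753, b = 456, c = 667, d = 2491.
Risk in exposed = 753/1209 = 0.62283; risk in unexposed = 667/3158 = 0.21121.
RR = 0.62283/0.21121 = 2.94887
AR% = (RR − 1)/RR × 100 = (2.94887 − 1)/2.94887 × 100 = 66.0887%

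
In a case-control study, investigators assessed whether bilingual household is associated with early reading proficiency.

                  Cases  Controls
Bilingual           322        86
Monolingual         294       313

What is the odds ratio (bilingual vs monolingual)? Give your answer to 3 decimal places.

Cells: a = 322, b = 86, c = 294, d = 313.
OR = (a·d)/(b·c) = (322 × 313) / (86 × 294) = 100786 / 25284 = 3.98616
The odds of early reading proficiency are about 3.99 times as high in the bilingual group.

3.986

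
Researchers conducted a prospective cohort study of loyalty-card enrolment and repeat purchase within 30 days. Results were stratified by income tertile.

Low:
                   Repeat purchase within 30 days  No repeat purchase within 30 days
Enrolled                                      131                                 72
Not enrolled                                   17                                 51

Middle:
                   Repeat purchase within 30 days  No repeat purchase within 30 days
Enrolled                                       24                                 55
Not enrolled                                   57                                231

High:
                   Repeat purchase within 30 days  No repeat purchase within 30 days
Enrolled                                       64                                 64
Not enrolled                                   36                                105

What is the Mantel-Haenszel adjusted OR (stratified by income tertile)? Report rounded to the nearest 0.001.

OR_MH = Σ(aᵢdᵢ/nᵢ) / Σ(bᵢcᵢ/nᵢ), where nᵢ is the stratum total.
Stratum 1 (Low): n = 271; a·d/n = 131·51/271 = 24.6531; b·c/n = 72·17/271 = 4.5166
Stratum 2 (Middle): n = 367; a·d/n = 24·231/367 = 15.1063; b·c/n = 55·57/367 = 8.5422
Stratum 3 (High): n = 269; a·d/n = 64·105/269 = 24.9814; b·c/n = 64·36/269 = 8.5651
OR_MH = (24.6531 + 15.1063 + 24.9814) / (4.5166 + 8.5422 + 8.5651) = 64.7408 / 21.6239 = 2.99395

2.994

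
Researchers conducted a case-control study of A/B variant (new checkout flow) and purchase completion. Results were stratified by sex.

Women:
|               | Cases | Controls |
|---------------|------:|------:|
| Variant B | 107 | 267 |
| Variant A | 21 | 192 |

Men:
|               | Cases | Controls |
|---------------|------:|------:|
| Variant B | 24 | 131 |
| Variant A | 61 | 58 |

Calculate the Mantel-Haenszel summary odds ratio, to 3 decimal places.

1.035

OR_MH = Σ(aᵢdᵢ/nᵢ) / Σ(bᵢcᵢ/nᵢ), where nᵢ is the stratum total.
Stratum 1 (Women): n = 587; a·d/n = 107·192/587 = 34.9983; b·c/n = 267·21/587 = 9.5520
Stratum 2 (Men): n = 274; a·d/n = 24·58/274 = 5.0803; b·c/n = 131·61/274 = 29.1642
OR_MH = (34.9983 + 5.0803) / (9.5520 + 29.1642) = 40.0786 / 38.7162 = 1.03519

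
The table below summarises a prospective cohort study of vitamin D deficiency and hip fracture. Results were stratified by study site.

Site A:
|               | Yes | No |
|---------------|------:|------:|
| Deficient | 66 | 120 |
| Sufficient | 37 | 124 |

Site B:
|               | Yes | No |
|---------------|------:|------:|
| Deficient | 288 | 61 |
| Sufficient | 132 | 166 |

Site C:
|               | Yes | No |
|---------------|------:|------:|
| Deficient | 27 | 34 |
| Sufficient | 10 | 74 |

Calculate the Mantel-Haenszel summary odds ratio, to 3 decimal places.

OR_MH = Σ(aᵢdᵢ/nᵢ) / Σ(bᵢcᵢ/nᵢ), where nᵢ is the stratum total.
Stratum 1 (Site A): n = 347; a·d/n = 66·124/347 = 23.5850; b·c/n = 120·37/347 = 12.7954
Stratum 2 (Site B): n = 647; a·d/n = 288·166/647 = 73.8918; b·c/n = 61·132/647 = 12.4451
Stratum 3 (Site C): n = 145; a·d/n = 27·74/145 = 13.7793; b·c/n = 34·10/145 = 2.3448
OR_MH = (23.5850 + 73.8918 + 13.7793) / (12.7954 + 12.4451 + 2.3448) = 111.2561 / 27.5853 = 4.03316

4.033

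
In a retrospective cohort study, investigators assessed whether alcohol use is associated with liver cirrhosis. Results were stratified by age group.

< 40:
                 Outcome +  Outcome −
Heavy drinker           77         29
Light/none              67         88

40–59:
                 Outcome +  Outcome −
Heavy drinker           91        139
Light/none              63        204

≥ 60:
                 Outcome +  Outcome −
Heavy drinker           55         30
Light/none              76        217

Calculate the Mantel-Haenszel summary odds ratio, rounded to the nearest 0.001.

OR_MH = Σ(aᵢdᵢ/nᵢ) / Σ(bᵢcᵢ/nᵢ), where nᵢ is the stratum total.
Stratum 1 (< 40): n = 261; a·d/n = 77·88/261 = 25.9617; b·c/n = 29·67/261 = 7.4444
Stratum 2 (40–59): n = 497; a·d/n = 91·204/497 = 37.3521; b·c/n = 139·63/497 = 17.6197
Stratum 3 (≥ 60): n = 378; a·d/n = 55·217/378 = 31.5741; b·c/n = 30·76/378 = 6.0317
OR_MH = (25.9617 + 37.3521 + 31.5741) / (7.4444 + 17.6197 + 6.0317) = 94.8879 / 31.0959 = 3.05146

3.051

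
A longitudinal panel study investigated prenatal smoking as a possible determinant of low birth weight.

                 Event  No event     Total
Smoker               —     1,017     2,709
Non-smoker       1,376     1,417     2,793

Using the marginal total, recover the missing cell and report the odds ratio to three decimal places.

1.713

The missing cell is in the exposed row: 2709 − 1017 = 1692.
So a = 1692, b = 1017, c = 1376, d = 1417.
OR = (a·d)/(b·c) = (1692 × 1417) / (1017 × 1376) = 2397564 / 1399392 = 1.71329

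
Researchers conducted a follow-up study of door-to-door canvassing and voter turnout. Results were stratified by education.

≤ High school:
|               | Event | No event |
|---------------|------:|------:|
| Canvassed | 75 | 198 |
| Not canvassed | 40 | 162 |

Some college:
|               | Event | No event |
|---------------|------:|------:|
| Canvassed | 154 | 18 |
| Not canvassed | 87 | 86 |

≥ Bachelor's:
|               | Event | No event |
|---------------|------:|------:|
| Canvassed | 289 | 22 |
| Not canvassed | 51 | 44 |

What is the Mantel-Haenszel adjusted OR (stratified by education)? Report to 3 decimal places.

3.974

OR_MH = Σ(aᵢdᵢ/nᵢ) / Σ(bᵢcᵢ/nᵢ), where nᵢ is the stratum total.
Stratum 1 (≤ High school): n = 475; a·d/n = 75·162/475 = 25.5789; b·c/n = 198·40/475 = 16.6737
Stratum 2 (Some college): n = 345; a·d/n = 154·86/345 = 38.3884; b·c/n = 18·87/345 = 4.5391
Stratum 3 (≥ Bachelor's): n = 406; a·d/n = 289·44/406 = 31.3202; b·c/n = 22·51/406 = 2.7635
OR_MH = (25.5789 + 38.3884 + 31.3202) / (16.6737 + 4.5391 + 2.7635) = 95.2876 / 23.9764 = 3.97423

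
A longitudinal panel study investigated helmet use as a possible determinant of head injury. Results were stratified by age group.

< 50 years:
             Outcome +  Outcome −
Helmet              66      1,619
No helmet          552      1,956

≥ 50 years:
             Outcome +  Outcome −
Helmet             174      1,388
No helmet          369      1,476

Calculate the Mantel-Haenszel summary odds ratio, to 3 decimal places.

0.292

OR_MH = Σ(aᵢdᵢ/nᵢ) / Σ(bᵢcᵢ/nᵢ), where nᵢ is the stratum total.
Stratum 1 (< 50 years): n = 4193; a·d/n = 66·1956/4193 = 30.7885; b·c/n = 1619·552/4193 = 213.1381
Stratum 2 (≥ 50 years): n = 3407; a·d/n = 174·1476/3407 = 75.3813; b·c/n = 1388·369/3407 = 150.3293
OR_MH = (30.7885 + 75.3813) / (213.1381 + 150.3293) = 106.1697 / 363.4674 = 0.29210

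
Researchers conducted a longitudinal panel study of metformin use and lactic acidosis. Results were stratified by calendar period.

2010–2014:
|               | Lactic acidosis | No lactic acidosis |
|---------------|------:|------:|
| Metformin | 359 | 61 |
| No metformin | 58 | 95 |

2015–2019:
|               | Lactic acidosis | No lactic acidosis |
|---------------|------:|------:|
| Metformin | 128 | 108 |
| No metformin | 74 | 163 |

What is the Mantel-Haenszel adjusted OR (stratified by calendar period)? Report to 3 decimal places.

4.492

OR_MH = Σ(aᵢdᵢ/nᵢ) / Σ(bᵢcᵢ/nᵢ), where nᵢ is the stratum total.
Stratum 1 (2010–2014): n = 573; a·d/n = 359·95/573 = 59.5201; b·c/n = 61·58/573 = 6.1745
Stratum 2 (2015–2019): n = 473; a·d/n = 128·163/473 = 44.1099; b·c/n = 108·74/473 = 16.8964
OR_MH = (59.5201 + 44.1099) / (6.1745 + 16.8964) = 103.6300 / 23.0709 = 4.49180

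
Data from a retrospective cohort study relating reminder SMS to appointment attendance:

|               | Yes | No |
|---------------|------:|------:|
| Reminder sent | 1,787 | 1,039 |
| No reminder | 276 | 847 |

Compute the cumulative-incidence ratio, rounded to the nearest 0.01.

2.57

Cells: a = 1787, b = 1039, c = 276, d = 847.
Risk in exposed = 1787/2826 = 0.63234; risk in unexposed = 276/1123 = 0.24577.
RR = 0.63234 / 0.24577 = 2.57290
The risk among the exposed is 2.57 times that among the unexposed.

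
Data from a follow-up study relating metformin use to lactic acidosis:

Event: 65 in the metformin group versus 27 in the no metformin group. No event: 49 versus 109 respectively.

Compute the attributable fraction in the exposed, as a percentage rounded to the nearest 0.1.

From the description: a = 65, b = 49, c = 27, d = 109.
Risk in exposed = 65/114 = 0.57018; risk in unexposed = 27/136 = 0.19853.
RR = 0.57018/0.19853 = 2.87199
AR% = (RR − 1)/RR × 100 = (2.87199 − 1)/2.87199 × 100 = 65.1810%

65.2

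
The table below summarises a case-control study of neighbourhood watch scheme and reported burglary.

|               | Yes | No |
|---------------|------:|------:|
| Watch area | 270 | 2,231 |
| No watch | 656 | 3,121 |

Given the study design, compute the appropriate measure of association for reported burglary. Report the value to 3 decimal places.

0.576

Cells: a = 270, b = 2231, c = 656, d = 3121.
This is a case-control study: participants were sampled on outcome status, so risks in the source population cannot be estimated directly — relative risk is not valid here. The odds ratio is the appropriate measure.
OR = (a·d)/(b·c) = (270 × 3121) / (2231 × 656) = 842670 / 1463536 = 0.57578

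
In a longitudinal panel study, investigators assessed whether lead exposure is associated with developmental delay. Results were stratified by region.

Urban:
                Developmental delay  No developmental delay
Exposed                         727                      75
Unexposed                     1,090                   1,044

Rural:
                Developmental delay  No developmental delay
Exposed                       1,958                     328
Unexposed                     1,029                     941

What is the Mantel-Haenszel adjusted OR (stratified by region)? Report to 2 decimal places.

OR_MH = Σ(aᵢdᵢ/nᵢ) / Σ(bᵢcᵢ/nᵢ), where nᵢ is the stratum total.
Stratum 1 (Urban): n = 2936; a·d/n = 727·1044/2936 = 258.5109; b·c/n = 75·1090/2936 = 27.8440
Stratum 2 (Rural): n = 4256; a·d/n = 1958·941/4256 = 432.9131; b·c/n = 328·1029/4256 = 79.3026
OR_MH = (258.5109 + 432.9131) / (27.8440 + 79.3026) = 691.4240 / 107.1466 = 6.45306

6.45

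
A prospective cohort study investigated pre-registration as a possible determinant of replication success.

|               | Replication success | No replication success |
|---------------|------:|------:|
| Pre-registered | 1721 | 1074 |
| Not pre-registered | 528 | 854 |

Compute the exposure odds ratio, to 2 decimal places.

Cells: a = 1721, b = 1074, c = 528, d = 854.
OR = (a·d)/(b·c) = (1721 × 854) / (1074 × 528) = 1469734 / 567072 = 2.59179
The odds of replication success are about 2.59 times as high in the pre-registered group.

2.59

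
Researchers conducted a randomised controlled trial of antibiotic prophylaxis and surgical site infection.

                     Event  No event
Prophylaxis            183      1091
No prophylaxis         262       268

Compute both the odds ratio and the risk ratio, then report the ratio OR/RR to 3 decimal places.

Cells: a = 183, b = 1091, c = 262, d = 268.
OR = (183·268)/(1091·262) = 49044/285842 = 0.17158
Risk in exposed = 183/1274 = 0.14364; risk in unexposed = 262/530 = 0.49434; RR = 0.29057
OR/RR = 0.17158 / 0.29057 = 0.59048
The outcome is not rare, so the OR lies further from 1 than the RR.

0.590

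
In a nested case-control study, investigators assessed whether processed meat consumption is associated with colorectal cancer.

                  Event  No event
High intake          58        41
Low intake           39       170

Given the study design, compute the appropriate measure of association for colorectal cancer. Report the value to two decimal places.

6.17

Cells: a = 58, b = 41, c = 39, d = 170.
This is a nested case-control study: participants were sampled on outcome status, so risks in the source population cannot be estimated directly — relative risk is not valid here. The odds ratio is the appropriate measure.
OR = (a·d)/(b·c) = (58 × 170) / (41 × 39) = 9860 / 1599 = 6.16635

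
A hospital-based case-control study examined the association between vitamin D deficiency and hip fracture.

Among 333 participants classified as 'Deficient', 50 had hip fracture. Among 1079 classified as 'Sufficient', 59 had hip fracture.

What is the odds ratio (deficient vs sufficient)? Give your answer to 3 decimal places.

3.054

From the description: a = 50, b = 283, c = 59, d = 1020.
OR = (a·d)/(b·c) = (50 × 1020) / (283 × 59) = 51000 / 16697 = 3.05444
The odds of hip fracture are about 3.05 times as high in the deficient group.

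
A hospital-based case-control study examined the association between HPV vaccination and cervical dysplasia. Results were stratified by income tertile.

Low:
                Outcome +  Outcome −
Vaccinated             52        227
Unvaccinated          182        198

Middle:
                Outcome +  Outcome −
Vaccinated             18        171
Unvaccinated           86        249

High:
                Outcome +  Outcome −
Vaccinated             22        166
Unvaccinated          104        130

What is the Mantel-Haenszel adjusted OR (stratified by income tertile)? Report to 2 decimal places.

OR_MH = Σ(aᵢdᵢ/nᵢ) / Σ(bᵢcᵢ/nᵢ), where nᵢ is the stratum total.
Stratum 1 (Low): n = 659; a·d/n = 52·198/659 = 15.6237; b·c/n = 227·182/659 = 62.6920
Stratum 2 (Middle): n = 524; a·d/n = 18·249/524 = 8.5534; b·c/n = 171·86/524 = 28.0649
Stratum 3 (High): n = 422; a·d/n = 22·130/422 = 6.7773; b·c/n = 166·104/422 = 40.9100
OR_MH = (15.6237 + 8.5534 + 6.7773) / (62.6920 + 28.0649 + 40.9100) = 30.9544 / 131.6668 = 0.23510

0.24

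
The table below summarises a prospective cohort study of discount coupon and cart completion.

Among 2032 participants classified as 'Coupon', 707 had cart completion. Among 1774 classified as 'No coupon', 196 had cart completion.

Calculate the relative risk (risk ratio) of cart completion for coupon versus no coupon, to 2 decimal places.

From the description: a = 707, b = 1325, c = 196, d = 1578.
Risk in exposed = 707/2032 = 0.34793; risk in unexposed = 196/1774 = 0.11048.
RR = 0.34793 / 0.11048 = 3.14915
The risk among the exposed is 3.15 times that among the unexposed.

3.15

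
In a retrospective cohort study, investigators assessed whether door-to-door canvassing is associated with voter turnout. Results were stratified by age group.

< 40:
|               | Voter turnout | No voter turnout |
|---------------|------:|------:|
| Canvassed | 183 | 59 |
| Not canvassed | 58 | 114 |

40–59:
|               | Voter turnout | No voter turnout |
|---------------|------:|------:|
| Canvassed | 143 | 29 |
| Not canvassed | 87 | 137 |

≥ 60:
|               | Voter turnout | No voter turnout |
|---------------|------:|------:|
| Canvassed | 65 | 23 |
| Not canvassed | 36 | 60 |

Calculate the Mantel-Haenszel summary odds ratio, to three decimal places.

OR_MH = Σ(aᵢdᵢ/nᵢ) / Σ(bᵢcᵢ/nᵢ), where nᵢ is the stratum total.
Stratum 1 (< 40): n = 414; a·d/n = 183·114/414 = 50.3913; b·c/n = 59·58/414 = 8.2657
Stratum 2 (40–59): n = 396; a·d/n = 143·137/396 = 49.4722; b·c/n = 29·87/396 = 6.3712
Stratum 3 (≥ 60): n = 184; a·d/n = 65·60/184 = 21.1957; b·c/n = 23·36/184 = 4.5000
OR_MH = (50.3913 + 49.4722 + 21.1957) / (8.2657 + 6.3712 + 4.5000) = 121.0592 / 19.1369 = 6.32595

6.326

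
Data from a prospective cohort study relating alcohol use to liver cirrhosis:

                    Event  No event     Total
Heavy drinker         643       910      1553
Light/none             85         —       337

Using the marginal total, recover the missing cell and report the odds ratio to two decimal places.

The missing cell is in the unexposed row: 337 − 85 = 252.
So a = 643, b = 910, c = 85, d = 252.
OR = (a·d)/(b·c) = (643 × 252) / (910 × 85) = 162036 / 77350 = 2.09484

2.09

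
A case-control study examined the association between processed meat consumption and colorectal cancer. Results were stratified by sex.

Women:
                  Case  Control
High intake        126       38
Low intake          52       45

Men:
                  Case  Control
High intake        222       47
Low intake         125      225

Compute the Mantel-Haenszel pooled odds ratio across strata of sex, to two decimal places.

OR_MH = Σ(aᵢdᵢ/nᵢ) / Σ(bᵢcᵢ/nᵢ), where nᵢ is the stratum total.
Stratum 1 (Women): n = 261; a·d/n = 126·45/261 = 21.7241; b·c/n = 38·52/261 = 7.5709
Stratum 2 (Men): n = 619; a·d/n = 222·225/619 = 80.6947; b·c/n = 47·125/619 = 9.4911
OR_MH = (21.7241 + 80.6947) / (7.5709 + 9.4911) = 102.4188 / 17.0620 = 6.00274

6.00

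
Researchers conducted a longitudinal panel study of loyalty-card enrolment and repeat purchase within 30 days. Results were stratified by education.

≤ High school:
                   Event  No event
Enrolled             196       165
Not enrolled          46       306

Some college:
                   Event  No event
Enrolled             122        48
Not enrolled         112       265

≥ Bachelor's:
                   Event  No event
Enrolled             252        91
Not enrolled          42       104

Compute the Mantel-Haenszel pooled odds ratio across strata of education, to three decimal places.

OR_MH = Σ(aᵢdᵢ/nᵢ) / Σ(bᵢcᵢ/nᵢ), where nᵢ is the stratum total.
Stratum 1 (≤ High school): n = 713; a·d/n = 196·306/713 = 84.1178; b·c/n = 165·46/713 = 10.6452
Stratum 2 (Some college): n = 547; a·d/n = 122·265/547 = 59.1042; b·c/n = 48·112/547 = 9.8282
Stratum 3 (≥ Bachelor's): n = 489; a·d/n = 252·104/489 = 53.5951; b·c/n = 91·42/489 = 7.8160
OR_MH = (84.1178 + 59.1042 + 53.5951) / (10.6452 + 9.8282 + 7.8160) = 196.8171 / 28.2893 = 6.95731

6.957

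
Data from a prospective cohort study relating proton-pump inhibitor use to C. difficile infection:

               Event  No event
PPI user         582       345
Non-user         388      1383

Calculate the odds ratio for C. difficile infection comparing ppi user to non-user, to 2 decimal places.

6.01

Cells: a = 582, b = 345, c = 388, d = 1383.
OR = (a·d)/(b·c) = (582 × 1383) / (345 × 388) = 804906 / 133860 = 6.01304
The odds of C. difficile infection are about 6.01 times as high in the ppi user group.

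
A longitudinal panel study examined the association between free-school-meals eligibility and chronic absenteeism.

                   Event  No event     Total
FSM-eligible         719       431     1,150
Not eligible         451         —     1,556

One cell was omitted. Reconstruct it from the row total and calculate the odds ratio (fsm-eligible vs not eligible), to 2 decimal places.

The missing cell is in the unexposed row: 1556 − 451 = 1105.
So a = 719, b = 431, c = 451, d = 1105.
OR = (a·d)/(b·c) = (719 × 1105) / (431 × 451) = 794495 / 194381 = 4.08731

4.09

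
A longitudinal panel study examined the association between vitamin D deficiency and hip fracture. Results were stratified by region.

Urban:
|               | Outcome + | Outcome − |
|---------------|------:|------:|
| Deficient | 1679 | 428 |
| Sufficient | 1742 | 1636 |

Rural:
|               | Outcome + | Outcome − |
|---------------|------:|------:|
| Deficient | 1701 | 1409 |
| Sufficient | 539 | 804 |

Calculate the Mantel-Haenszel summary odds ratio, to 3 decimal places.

2.636

OR_MH = Σ(aᵢdᵢ/nᵢ) / Σ(bᵢcᵢ/nᵢ), where nᵢ is the stratum total.
Stratum 1 (Urban): n = 5485; a·d/n = 1679·1636/5485 = 500.7920; b·c/n = 428·1742/5485 = 135.9300
Stratum 2 (Rural): n = 4453; a·d/n = 1701·804/4453 = 307.1197; b·c/n = 1409·539/4453 = 170.5482
OR_MH = (500.7920 + 307.1197) / (135.9300 + 170.5482) = 807.9117 / 306.4782 = 2.63611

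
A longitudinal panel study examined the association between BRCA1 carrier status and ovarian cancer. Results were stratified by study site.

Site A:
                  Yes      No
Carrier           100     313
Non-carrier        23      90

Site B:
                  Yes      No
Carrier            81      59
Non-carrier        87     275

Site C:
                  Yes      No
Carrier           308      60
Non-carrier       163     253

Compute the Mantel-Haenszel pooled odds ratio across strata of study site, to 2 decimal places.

4.42

OR_MH = Σ(aᵢdᵢ/nᵢ) / Σ(bᵢcᵢ/nᵢ), where nᵢ is the stratum total.
Stratum 1 (Site A): n = 526; a·d/n = 100·90/526 = 17.1103; b·c/n = 313·23/526 = 13.6863
Stratum 2 (Site B): n = 502; a·d/n = 81·275/502 = 44.3725; b·c/n = 59·87/502 = 10.2251
Stratum 3 (Site C): n = 784; a·d/n = 308·253/784 = 99.3929; b·c/n = 60·163/784 = 12.4745
OR_MH = (17.1103 + 44.3725 + 99.3929) / (13.6863 + 10.2251 + 12.4745) = 160.8756 / 36.3859 = 4.42137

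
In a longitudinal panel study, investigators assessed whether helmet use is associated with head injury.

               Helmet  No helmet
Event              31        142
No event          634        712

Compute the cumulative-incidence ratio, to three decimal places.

Reading the table with exposure as columns: a = 31 (Helmet, case), b = 634 (Helmet, non-case), c = 142 (No helmet, case), d = 712.
Risk in exposed = 31/665 = 0.04662; risk in unexposed = 142/854 = 0.16628.
RR = 0.04662 / 0.16628 = 0.28036
The risk is 72% lower among the exposed than among the unexposed.

0.280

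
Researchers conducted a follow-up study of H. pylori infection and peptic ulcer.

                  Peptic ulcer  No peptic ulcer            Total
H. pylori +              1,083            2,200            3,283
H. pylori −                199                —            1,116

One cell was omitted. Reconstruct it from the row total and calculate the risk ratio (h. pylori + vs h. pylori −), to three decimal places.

1.850

The missing cell is in the unexposed row: 1116 − 199 = 917.
So a = 1083, b = 2200, c = 199, d = 917.
RR = [a/(a+b)] / [c/(c+d)] = (1083/3283) / (199/1116) = 0.32988/0.17832 = 1.84999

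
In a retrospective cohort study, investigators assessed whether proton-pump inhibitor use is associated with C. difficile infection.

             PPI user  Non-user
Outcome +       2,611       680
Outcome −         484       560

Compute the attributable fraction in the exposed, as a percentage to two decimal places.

Reading the table with exposure as columns: a = 2611 (PPI user, case), b = 484 (PPI user, non-case), c = 680 (Non-user, case), d = 560.
Risk in exposed = 2611/3095 = 0.84362; risk in unexposed = 680/1240 = 0.54839.
RR = 0.84362/0.54839 = 1.53836
AR% = (RR − 1)/RR × 100 = (1.53836 − 1)/1.53836 × 100 = 34.9959%

35.00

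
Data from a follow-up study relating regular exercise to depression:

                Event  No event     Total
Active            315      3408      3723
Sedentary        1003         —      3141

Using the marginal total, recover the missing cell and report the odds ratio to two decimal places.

0.20

The missing cell is in the unexposed row: 3141 − 1003 = 2138.
So a = 315, b = 3408, c = 1003, d = 2138.
OR = (a·d)/(b·c) = (315 × 2138) / (3408 × 1003) = 673470 / 3418224 = 0.19702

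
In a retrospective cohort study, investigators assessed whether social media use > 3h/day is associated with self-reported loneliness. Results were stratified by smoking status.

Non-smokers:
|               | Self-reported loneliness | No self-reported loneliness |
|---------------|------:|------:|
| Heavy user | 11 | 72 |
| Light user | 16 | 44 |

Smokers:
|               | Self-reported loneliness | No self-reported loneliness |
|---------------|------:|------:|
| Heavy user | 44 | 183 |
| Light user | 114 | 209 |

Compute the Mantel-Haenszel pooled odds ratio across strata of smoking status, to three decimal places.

0.437

OR_MH = Σ(aᵢdᵢ/nᵢ) / Σ(bᵢcᵢ/nᵢ), where nᵢ is the stratum total.
Stratum 1 (Non-smokers): n = 143; a·d/n = 11·44/143 = 3.3846; b·c/n = 72·16/143 = 8.0559
Stratum 2 (Smokers): n = 550; a·d/n = 44·209/550 = 16.7200; b·c/n = 183·114/550 = 37.9309
OR_MH = (3.3846 + 16.7200) / (8.0559 + 37.9309) = 20.1046 / 45.9869 = 0.43718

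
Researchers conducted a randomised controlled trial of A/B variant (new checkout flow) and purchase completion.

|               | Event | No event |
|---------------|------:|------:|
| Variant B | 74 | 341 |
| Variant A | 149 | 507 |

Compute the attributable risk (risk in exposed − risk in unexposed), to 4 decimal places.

Cells: a = 74, b = 341, c = 149, d = 507.
Risk in exposed = 74/415 = 0.178313; risk in unexposed = 149/656 = 0.227134.
Risk difference = 0.178313 − 0.227134 = -0.048821

-0.0488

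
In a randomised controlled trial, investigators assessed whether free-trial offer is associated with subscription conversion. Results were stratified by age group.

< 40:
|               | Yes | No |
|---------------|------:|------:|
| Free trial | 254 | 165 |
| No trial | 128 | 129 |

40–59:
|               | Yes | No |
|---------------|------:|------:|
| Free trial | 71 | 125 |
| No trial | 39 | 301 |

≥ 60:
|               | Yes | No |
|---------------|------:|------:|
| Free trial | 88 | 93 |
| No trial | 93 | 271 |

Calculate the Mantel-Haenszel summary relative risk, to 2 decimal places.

RR_MH = Σ(aᵢ·n₀ᵢ/nᵢ) / Σ(cᵢ·n₁ᵢ/nᵢ), with n₁ᵢ = aᵢ+bᵢ (exposed), n₀ᵢ = cᵢ+dᵢ (unexposed), nᵢ = n₁ᵢ+n₀ᵢ.
Stratum 1 (< 40): n₁ = 419, n₀ = 257, n = 676; a·n₀/n = 254·257/676 = 96.5651; c·n₁/n = 128·419/676 = 79.3373
Stratum 2 (40–59): n₁ = 196, n₀ = 340, n = 536; a·n₀/n = 71·340/536 = 45.0373; c·n₁/n = 39·196/536 = 14.2612
Stratum 3 (≥ 60): n₁ = 181, n₀ = 364, n = 545; a·n₀/n = 88·364/545 = 58.7743; c·n₁/n = 93·181/545 = 30.8862
RR_MH = (96.5651 + 45.0373 + 58.7743) / (79.3373 + 14.2612 + 30.8862) = 200.3767 / 124.4847 = 1.60965

1.61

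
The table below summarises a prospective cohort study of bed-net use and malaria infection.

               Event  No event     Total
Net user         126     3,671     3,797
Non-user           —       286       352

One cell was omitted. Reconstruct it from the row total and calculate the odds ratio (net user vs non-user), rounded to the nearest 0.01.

0.15

The missing cell is in the unexposed row: 352 − 286 = 66.
So a = 126, b = 3671, c = 66, d = 286.
OR = (a·d)/(b·c) = (126 × 286) / (3671 × 66) = 36036 / 242286 = 0.14873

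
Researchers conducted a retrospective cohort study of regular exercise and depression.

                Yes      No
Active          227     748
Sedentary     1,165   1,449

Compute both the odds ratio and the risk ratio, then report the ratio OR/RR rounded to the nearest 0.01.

0.72

Cells: a = 227, b = 748, c = 1165, d = 1449.
OR = (227·1449)/(748·1165) = 328923/871420 = 0.37746
Risk in exposed = 227/975 = 0.23282; risk in unexposed = 1165/2614 = 0.44568; RR = 0.52240
OR/RR = 0.37746 / 0.52240 = 0.72255
The outcome is not rare, so the OR lies further from 1 than the RR.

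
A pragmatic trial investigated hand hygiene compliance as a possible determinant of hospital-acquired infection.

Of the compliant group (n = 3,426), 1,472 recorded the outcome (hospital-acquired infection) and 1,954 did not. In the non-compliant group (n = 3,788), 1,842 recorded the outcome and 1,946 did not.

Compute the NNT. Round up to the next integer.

Risk in treated group = 1472/3426 = 0.42966; risk in control = 1842/3788 = 0.48627.
Absolute risk reduction = 0.48627 − 0.42966 = 0.05662
NNT = 1 / ARR = 1 / 0.05662 = 17.663 → round up → 18

18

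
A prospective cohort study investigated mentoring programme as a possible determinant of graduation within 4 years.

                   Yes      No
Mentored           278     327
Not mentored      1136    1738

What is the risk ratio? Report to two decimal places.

1.16

Cells: a = 278, b = 327, c = 1136, d = 1738.
Risk in exposed = 278/605 = 0.45950; risk in unexposed = 1136/2874 = 0.39527.
RR = 0.45950 / 0.39527 = 1.16251
The risk among the exposed is 1.16 times that among the unexposed.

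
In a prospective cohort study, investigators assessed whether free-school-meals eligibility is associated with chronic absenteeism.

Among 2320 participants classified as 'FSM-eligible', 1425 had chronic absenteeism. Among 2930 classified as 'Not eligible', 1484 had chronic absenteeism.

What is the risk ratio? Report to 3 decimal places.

1.213

From the description: a = 1425, b = 895, c = 1484, d = 1446.
Risk in exposed = 1425/2320 = 0.61422; risk in unexposed = 1484/2930 = 0.50648.
RR = 0.61422 / 0.50648 = 1.21272
The risk among the exposed is 1.21 times that among the unexposed.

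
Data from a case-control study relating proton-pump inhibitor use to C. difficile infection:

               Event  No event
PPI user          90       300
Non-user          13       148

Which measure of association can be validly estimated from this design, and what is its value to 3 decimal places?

3.415

Cells: a = 90, b = 300, c = 13, d = 148.
This is a case-control study: participants were sampled on outcome status, so risks in the source population cannot be estimated directly — relative risk is not valid here. The odds ratio is the appropriate measure.
OR = (a·d)/(b·c) = (90 × 148) / (300 × 13) = 13320 / 3900 = 3.41538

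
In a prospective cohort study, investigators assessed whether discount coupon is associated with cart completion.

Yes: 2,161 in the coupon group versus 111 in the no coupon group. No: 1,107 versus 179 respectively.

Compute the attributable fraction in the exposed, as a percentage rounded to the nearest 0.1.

From the description: a = 2161, b = 1107, c = 111, d = 179.
Risk in exposed = 2161/3268 = 0.66126; risk in unexposed = 111/290 = 0.38276.
RR = 0.66126/0.38276 = 1.72762
AR% = (RR − 1)/RR × 100 = (1.72762 − 1)/1.72762 × 100 = 42.1168%

42.1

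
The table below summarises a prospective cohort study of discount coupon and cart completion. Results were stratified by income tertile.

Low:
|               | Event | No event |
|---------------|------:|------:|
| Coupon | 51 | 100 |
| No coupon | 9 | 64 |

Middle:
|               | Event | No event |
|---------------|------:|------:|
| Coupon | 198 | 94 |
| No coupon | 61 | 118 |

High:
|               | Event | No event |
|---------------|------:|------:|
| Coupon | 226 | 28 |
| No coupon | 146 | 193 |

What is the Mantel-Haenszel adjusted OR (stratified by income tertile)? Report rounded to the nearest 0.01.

5.97

OR_MH = Σ(aᵢdᵢ/nᵢ) / Σ(bᵢcᵢ/nᵢ), where nᵢ is the stratum total.
Stratum 1 (Low): n = 224; a·d/n = 51·64/224 = 14.5714; b·c/n = 100·9/224 = 4.0179
Stratum 2 (Middle): n = 471; a·d/n = 198·118/471 = 49.6051; b·c/n = 94·61/471 = 12.1741
Stratum 3 (High): n = 593; a·d/n = 226·193/593 = 73.5548; b·c/n = 28·146/593 = 6.8938
OR_MH = (14.5714 + 49.6051 + 73.5548) / (4.0179 + 12.1741 + 6.8938) = 137.7313 / 23.0857 = 5.96608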